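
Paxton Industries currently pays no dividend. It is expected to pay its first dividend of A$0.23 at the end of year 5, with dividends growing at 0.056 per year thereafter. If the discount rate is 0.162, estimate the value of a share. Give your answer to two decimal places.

A$1.19

Deferred-dividend DDM. At t=4 the remaining stream is a growing perpetuity with first payment D_5 = 0.23.
V_4 = D_5/(r−g) = 0.23/(0.162−0.056) = 2.1698
P₀ = V_4/(1+r)^4 = 2.1698/(1+0.162)^4 = 1.1901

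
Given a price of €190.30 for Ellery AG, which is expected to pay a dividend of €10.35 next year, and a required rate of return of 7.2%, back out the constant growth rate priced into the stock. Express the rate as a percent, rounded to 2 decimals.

From P₀ = D₁/(r − g), the implied growth is g = r − D₁/P₀.
g = 0.072 − 10.35/190.30 = 0.072 − 0.05439 = 0.01761

1.76%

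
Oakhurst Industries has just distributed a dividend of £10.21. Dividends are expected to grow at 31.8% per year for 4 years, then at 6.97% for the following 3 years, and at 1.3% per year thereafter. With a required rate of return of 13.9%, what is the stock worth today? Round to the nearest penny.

Three-stage DDM. Project D₁…D_7; terminal Gordon value at t=7 with g = 0.013; discount at r = 0.139.
D_1 = 13.4568
D_2 = 17.7360
D_3 = 23.3761
D_4 = 30.8097
D_5 = 32.9571
D_6 = 35.2542
D_7 = 37.7115
TV_7 = 38.2017/(0.139−0.013) = 303.1882
P₀ = Σ Dₜ/(1+r)ᵗ + TV_7/(1+r)^7 = 230.0256

£230.03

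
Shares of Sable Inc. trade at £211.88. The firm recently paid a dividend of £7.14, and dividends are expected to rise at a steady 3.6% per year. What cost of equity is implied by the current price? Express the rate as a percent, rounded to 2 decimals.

7.09%

Rearranging the constant-growth DDM: r = D₁/P₀ + g.
D₁ = 7.14 × (1 + 0.036) = 7.3970.
r = 7.3970 / 211.88 + 0.036 = 0.03491 + 0.036 = 0.07091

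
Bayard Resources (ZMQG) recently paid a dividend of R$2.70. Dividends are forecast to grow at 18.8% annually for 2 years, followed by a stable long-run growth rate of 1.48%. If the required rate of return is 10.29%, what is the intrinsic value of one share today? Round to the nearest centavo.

Two-stage DDM. Project D₁…D_2 at 0.188, terminal growth 0.0148, discount at r = 0.1029.
D_1 = 3.2076
D_2 = 3.8106
Terminal value at t=2: TV = D_3/(r−g) = 3.8670/(0.1029−0.0148) = 43.8936
P₀ = 3.2076/(1+0.1029)^1 + 3.8106/(1+0.1029)^2 + 43.8936/(1+0.1029)^2 = 42.1263

R$42.13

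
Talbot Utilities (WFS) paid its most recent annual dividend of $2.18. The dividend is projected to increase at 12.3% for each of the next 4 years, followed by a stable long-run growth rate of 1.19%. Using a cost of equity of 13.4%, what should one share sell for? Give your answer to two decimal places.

$25.89

Two-stage DDM. Project D₁…D_4 at 0.123, terminal growth 0.0119, discount at r = 0.134.
D_1 = 2.4481
D_2 = 2.7493
D_3 = 3.0874
D_4 = 3.4672
Terminal value at t=4: TV = D_5/(r−g) = 3.5084/(0.134−0.0119) = 28.7341
P₀ = 2.4481/(1+0.134)^1 + 2.7493/(1+0.134)^2 + 3.0874/(1+0.134)^3 + 3.4672/(1+0.134)^4 + 28.7341/(1+0.134)^4 = 25.8864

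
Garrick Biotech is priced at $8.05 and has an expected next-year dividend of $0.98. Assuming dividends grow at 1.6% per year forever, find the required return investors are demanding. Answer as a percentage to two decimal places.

13.77%

Rearranging the constant-growth DDM: r = D₁/P₀ + g.
r = 0.9800 / 8.05 + 0.016 = 0.12174 + 0.016 = 0.13774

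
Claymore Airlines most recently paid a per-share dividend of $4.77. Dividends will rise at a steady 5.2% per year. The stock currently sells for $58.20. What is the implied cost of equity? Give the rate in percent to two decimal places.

13.82%

Rearranging the constant-growth DDM: r = D₁/P₀ + g.
D₁ = 4.77 × (1 + 0.052) = 5.0180.
r = 5.0180 / 58.20 + 0.052 = 0.08622 + 0.052 = 0.13822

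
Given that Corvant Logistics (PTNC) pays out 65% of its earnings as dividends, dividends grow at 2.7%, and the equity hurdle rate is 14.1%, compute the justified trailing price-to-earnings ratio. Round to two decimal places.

Justified trailing P/E = b(1+g)/(r−g) = 0.65×(1+0.027)/(0.141−0.027) = 5.8557

5.86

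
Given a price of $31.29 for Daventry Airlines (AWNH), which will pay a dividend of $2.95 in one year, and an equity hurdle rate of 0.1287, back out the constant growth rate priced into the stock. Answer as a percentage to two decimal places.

3.44%

From P₀ = D₁/(r − g), the implied growth is g = r − D₁/P₀.
g = 0.1287 − 2.95/31.29 = 0.1287 − 0.09428 = 0.03442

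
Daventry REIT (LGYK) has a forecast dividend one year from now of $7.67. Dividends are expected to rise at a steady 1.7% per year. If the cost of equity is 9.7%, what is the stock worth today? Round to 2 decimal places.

$95.88

Gordon growth model: P₀ = D₁/(r − g), with D₁ = 7.67 given directly.
P₀ = 7.6700 / (0.097 − 0.017) = 7.6700 / 0.08 = 95.8750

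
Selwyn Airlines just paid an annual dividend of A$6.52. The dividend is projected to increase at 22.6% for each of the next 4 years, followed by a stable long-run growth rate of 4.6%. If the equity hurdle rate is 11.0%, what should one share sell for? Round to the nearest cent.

Two-stage DDM. Project D₁…D_4 at 0.226, terminal growth 0.046, discount at r = 0.11.
D_1 = 7.9935
D_2 = 9.8001
D_3 = 12.0149
D_4 = 14.7302
Terminal value at t=4: TV = D_5/(r−g) = 15.4078/(0.11−0.046) = 240.7472
P₀ = 7.9935/(1+0.11)^1 + 9.8001/(1+0.11)^2 + 12.0149/(1+0.11)^3 + 14.7302/(1+0.11)^4 + 240.7472/(1+0.11)^4 = 192.2314

A$192.23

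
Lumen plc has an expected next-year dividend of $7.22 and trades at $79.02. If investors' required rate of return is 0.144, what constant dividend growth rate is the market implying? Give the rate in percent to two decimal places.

5.26%

From P₀ = D₁/(r − g), the implied growth is g = r − D₁/P₀.
g = 0.144 − 7.22/79.02 = 0.144 − 0.09137 = 0.05263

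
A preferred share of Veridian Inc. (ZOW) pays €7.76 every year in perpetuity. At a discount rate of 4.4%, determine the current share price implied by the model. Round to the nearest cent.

Zero-growth DDM (perpetuity): P₀ = D/r = 7.76 / 0.044 = 176.3636

€176.36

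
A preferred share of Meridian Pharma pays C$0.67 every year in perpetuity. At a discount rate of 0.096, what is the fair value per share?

C$6.98

Zero-growth DDM (perpetuity): P₀ = D/r = 0.67 / 0.096 = 6.9792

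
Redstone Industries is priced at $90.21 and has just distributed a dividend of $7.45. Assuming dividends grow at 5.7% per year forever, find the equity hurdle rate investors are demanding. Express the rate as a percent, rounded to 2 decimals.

14.43%

Rearranging the constant-growth DDM: r = D₁/P₀ + g.
D₁ = 7.45 × (1 + 0.057) = 7.8746.
r = 7.8746 / 90.21 + 0.057 = 0.08729 + 0.057 = 0.14429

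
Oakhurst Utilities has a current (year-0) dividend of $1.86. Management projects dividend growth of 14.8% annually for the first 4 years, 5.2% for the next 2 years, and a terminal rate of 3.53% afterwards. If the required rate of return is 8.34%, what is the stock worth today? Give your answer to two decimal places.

Three-stage DDM. Project D₁…D_6; terminal Gordon value at t=6 with g = 0.0353; discount at r = 0.0834.
D_1 = 2.1353
D_2 = 2.4513
D_3 = 2.8141
D_4 = 3.2306
D_5 = 3.3986
D_6 = 3.5753
TV_6 = 3.7015/(0.0834−0.0353) = 76.9543
P₀ = Σ Dₜ/(1+r)ᵗ + TV_6/(1+r)^6 = 60.6934

$60.69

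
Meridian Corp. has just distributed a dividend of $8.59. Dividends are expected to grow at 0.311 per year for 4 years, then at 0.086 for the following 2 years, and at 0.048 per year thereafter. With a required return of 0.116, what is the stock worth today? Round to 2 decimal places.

$322.38

Three-stage DDM. Project D₁…D_6; terminal Gordon value at t=6 with g = 0.048; discount at r = 0.116.
D_1 = 11.2615
D_2 = 14.7638
D_3 = 19.3554
D_4 = 25.3749
D_5 = 27.5571
D_6 = 29.9270
TV_6 = 31.3635/(0.116−0.048) = 461.2283
P₀ = Σ Dₜ/(1+r)ᵗ + TV_6/(1+r)^6 = 322.3821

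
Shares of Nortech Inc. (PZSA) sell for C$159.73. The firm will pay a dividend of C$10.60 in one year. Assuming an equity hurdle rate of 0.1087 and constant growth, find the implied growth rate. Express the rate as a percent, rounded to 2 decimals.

From P₀ = D₁/(r − g), the implied growth is g = r − D₁/P₀.
g = 0.1087 − 10.60/159.73 = 0.1087 − 0.06636 = 0.04234

4.23%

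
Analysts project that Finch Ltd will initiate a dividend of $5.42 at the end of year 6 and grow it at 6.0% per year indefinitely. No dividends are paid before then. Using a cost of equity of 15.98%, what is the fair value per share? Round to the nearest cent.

Deferred-dividend DDM. At t=5 the remaining stream is a growing perpetuity with first payment D_6 = 5.42.
V_5 = D_6/(r−g) = 5.42/(0.1598−0.06) = 54.3086
P₀ = V_5/(1+r)^5 = 54.3086/(1+0.1598)^5 = 25.8793

$25.88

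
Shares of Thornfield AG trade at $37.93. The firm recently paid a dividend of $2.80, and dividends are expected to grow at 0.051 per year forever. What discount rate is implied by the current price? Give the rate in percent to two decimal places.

12.86%

Rearranging the constant-growth DDM: r = D₁/P₀ + g.
D₁ = 2.80 × (1 + 0.051) = 2.9428.
r = 2.9428 / 37.93 + 0.051 = 0.07759 + 0.051 = 0.12859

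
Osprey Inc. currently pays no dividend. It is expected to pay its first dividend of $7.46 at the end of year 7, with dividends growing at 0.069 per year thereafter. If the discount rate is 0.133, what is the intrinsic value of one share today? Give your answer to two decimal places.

$55.10

Deferred-dividend DDM. At t=6 the remaining stream is a growing perpetuity with first payment D_7 = 7.46.
V_6 = D_7/(r−g) = 7.46/(0.133−0.069) = 116.5625
P₀ = V_6/(1+r)^6 = 116.5625/(1+0.133)^6 = 55.1035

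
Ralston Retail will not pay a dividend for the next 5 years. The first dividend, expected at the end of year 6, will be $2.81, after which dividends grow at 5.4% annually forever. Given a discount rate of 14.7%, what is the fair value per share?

$15.22

Deferred-dividend DDM. At t=5 the remaining stream is a growing perpetuity with first payment D_6 = 2.81.
V_5 = D_6/(r−g) = 2.81/(0.147−0.054) = 30.2151
P₀ = V_5/(1+r)^5 = 30.2151/(1+0.147)^5 = 15.2197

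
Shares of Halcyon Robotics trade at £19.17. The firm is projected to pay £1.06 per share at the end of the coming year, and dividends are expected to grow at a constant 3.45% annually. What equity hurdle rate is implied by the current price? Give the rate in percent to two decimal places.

Rearranging the constant-growth DDM: r = D₁/P₀ + g.
r = 1.0600 / 19.17 + 0.0345 = 0.05529 + 0.0345 = 0.08979

8.98%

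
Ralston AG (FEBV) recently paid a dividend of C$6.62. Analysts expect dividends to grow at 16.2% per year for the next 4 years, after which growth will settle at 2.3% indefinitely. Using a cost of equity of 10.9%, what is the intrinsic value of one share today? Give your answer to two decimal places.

Two-stage DDM. Project D₁…D_4 at 0.162, terminal growth 0.023, discount at r = 0.109.
D_1 = 7.6924
D_2 = 8.9386
D_3 = 10.3867
D_4 = 12.0693
Terminal value at t=4: TV = D_5/(r−g) = 12.3469/(0.109−0.023) = 143.5687
P₀ = 7.6924/(1+0.109)^1 + 8.9386/(1+0.109)^2 + 10.3867/(1+0.109)^3 + 12.0693/(1+0.109)^4 + 143.5687/(1+0.109)^4 = 124.7133

C$124.71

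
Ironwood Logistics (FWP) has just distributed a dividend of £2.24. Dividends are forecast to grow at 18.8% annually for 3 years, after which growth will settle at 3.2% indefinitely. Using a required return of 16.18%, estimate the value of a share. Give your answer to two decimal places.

£26.07

Two-stage DDM. Project D₁…D_3 at 0.188, terminal growth 0.032, discount at r = 0.1618.
D_1 = 2.6611
D_2 = 3.1614
D_3 = 3.7558
Terminal value at t=3: TV = D_4/(r−g) = 3.8759/(0.1618−0.032) = 29.8609
P₀ = 2.6611/(1+0.1618)^1 + 3.1614/(1+0.1618)^2 + 3.7558/(1+0.1618)^3 + 29.8609/(1+0.1618)^3 = 26.0695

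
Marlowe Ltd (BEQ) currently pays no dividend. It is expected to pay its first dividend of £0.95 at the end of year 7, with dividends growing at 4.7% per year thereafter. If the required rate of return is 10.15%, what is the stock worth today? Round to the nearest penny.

£9.76

Deferred-dividend DDM. At t=6 the remaining stream is a growing perpetuity with first payment D_7 = 0.95.
V_6 = D_7/(r−g) = 0.95/(0.1015−0.047) = 17.4312
P₀ = V_6/(1+r)^6 = 17.4312/(1+0.1015)^6 = 9.7593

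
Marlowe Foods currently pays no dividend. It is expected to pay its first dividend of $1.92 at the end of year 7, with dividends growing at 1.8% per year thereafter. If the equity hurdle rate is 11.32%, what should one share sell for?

$10.60

Deferred-dividend DDM. At t=6 the remaining stream is a growing perpetuity with first payment D_7 = 1.92.
V_6 = D_7/(r−g) = 1.92/(0.1132−0.018) = 20.1681
P₀ = V_6/(1+r)^6 = 20.1681/(1+0.1132)^6 = 10.5980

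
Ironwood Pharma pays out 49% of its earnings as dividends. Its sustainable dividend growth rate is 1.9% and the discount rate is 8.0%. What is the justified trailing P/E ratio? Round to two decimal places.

Justified trailing P/E = b(1+g)/(r−g) = 0.49×(1+0.019)/(0.08−0.019) = 8.1854

8.19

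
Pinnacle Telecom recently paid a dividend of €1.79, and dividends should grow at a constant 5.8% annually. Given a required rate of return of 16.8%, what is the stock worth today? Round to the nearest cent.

€17.22

Gordon growth model: P₀ = D₁/(r − g). D₁ = 1.79 × (1 + 0.058) = 1.8938.
P₀ = 1.8938 / (0.168 − 0.058) = 1.8938 / 0.11 = 17.2165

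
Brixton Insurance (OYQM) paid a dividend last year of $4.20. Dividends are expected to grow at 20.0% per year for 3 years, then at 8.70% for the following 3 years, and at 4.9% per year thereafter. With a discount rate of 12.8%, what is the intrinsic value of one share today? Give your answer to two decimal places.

$88.46

Three-stage DDM. Project D₁…D_6; terminal Gordon value at t=6 with g = 0.049; discount at r = 0.128.
D_1 = 5.0400
D_2 = 6.0480
D_3 = 7.2576
D_4 = 7.8890
D_5 = 8.5754
D_6 = 9.3214
TV_6 = 9.7782/(0.128−0.049) = 123.7742
P₀ = Σ Dₜ/(1+r)ᵗ + TV_6/(1+r)^6 = 88.4581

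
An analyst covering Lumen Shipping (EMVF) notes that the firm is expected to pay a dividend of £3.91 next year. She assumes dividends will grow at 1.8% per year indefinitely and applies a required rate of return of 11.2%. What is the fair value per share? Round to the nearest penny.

£41.60

Gordon growth model: P₀ = D₁/(r − g), with D₁ = 3.91 given directly.
P₀ = 3.9100 / (0.112 − 0.018) = 3.9100 / 0.094 = 41.5957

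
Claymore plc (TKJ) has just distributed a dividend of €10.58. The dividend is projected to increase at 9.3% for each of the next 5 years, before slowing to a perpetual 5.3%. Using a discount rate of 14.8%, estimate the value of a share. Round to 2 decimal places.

€137.51

Two-stage DDM. Project D₁…D_5 at 0.093, terminal growth 0.053, discount at r = 0.148.
D_1 = 11.5639
D_2 = 12.6394
D_3 = 13.8148
D_4 = 15.0996
D_5 = 16.5039
Terminal value at t=5: TV = D_6/(r−g) = 17.3786/(0.148−0.053) = 182.9327
P₀ = 11.5639/(1+0.148)^1 + 12.6394/(1+0.148)^2 + 13.8148/(1+0.148)^3 + 15.0996/(1+0.148)^4 + 16.5039/(1+0.148)^5 + 182.9327/(1+0.148)^5 = 137.5102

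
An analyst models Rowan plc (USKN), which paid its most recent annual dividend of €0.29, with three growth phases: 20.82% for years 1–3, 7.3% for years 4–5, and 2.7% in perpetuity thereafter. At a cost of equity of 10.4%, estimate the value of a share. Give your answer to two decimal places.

€6.56

Three-stage DDM. Project D₁…D_5; terminal Gordon value at t=5 with g = 0.027; discount at r = 0.104.
D_1 = 0.3504
D_2 = 0.4233
D_3 = 0.5115
D_4 = 0.5488
D_5 = 0.5889
TV_5 = 0.6048/(0.104−0.027) = 7.8540
P₀ = Σ Dₜ/(1+r)ᵗ + TV_5/(1+r)^5 = 6.5623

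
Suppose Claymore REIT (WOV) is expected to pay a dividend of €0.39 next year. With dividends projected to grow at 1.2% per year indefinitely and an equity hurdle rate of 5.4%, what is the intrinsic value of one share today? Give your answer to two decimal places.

€9.29

Gordon growth model: P₀ = D₁/(r − g), with D₁ = 0.39 given directly.
P₀ = 0.3900 / (0.054 − 0.012) = 0.3900 / 0.042 = 9.2857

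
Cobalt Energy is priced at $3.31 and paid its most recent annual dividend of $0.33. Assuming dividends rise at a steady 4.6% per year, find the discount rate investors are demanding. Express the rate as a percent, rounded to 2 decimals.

Rearranging the constant-growth DDM: r = D₁/P₀ + g.
D₁ = 0.33 × (1 + 0.046) = 0.3452.
r = 0.3452 / 3.31 + 0.046 = 0.10428 + 0.046 = 0.15028

15.03%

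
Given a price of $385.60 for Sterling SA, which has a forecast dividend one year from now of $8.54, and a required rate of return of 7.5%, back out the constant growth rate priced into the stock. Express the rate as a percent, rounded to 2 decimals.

From P₀ = D₁/(r − g), the implied growth is g = r − D₁/P₀.
g = 0.075 − 8.54/385.60 = 0.075 − 0.02215 = 0.05285

5.29%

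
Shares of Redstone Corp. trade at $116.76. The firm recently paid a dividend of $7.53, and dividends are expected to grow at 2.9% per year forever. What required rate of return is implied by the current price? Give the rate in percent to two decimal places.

Rearranging the constant-growth DDM: r = D₁/P₀ + g.
D₁ = 7.53 × (1 + 0.029) = 7.7484.
r = 7.7484 / 116.76 + 0.029 = 0.06636 + 0.029 = 0.09536

9.54%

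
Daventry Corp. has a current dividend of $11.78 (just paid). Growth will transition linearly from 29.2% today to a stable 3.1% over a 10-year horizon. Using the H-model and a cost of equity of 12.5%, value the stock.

$292.75

H-model: P₀ = D₀[(1+g_L) + H(g_S−g_L)]/(r−g_L), with H = 10/2 = 5.
P₀ = 11.78 × [(1+0.031) + 5×(0.292−0.031)] / (0.125−0.031)
   = 11.78 × 2.3360 / 0.094 = 292.7455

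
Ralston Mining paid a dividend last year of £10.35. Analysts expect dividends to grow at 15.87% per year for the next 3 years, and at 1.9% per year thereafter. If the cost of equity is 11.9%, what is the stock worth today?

£150.40

Two-stage DDM. Project D₁…D_3 at 0.1587, terminal growth 0.019, discount at r = 0.119.
D_1 = 11.9925
D_2 = 13.8958
D_3 = 16.1010
Terminal value at t=3: TV = D_4/(r−g) = 16.4069/(0.119−0.019) = 164.0694
P₀ = 11.9925/(1+0.119)^1 + 13.8958/(1+0.119)^2 + 16.1010/(1+0.119)^3 + 164.0694/(1+0.119)^3 = 150.4005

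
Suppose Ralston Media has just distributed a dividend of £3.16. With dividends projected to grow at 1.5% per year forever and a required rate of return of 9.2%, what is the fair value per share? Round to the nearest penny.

£41.65

Gordon growth model: P₀ = D₁/(r − g). D₁ = 3.16 × (1 + 0.015) = 3.2074.
P₀ = 3.2074 / (0.092 − 0.015) = 3.2074 / 0.077 = 41.6545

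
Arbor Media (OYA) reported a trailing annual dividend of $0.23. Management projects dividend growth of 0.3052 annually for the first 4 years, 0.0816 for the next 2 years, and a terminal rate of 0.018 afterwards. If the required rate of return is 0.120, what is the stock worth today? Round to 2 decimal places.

Three-stage DDM. Project D₁…D_6; terminal Gordon value at t=6 with g = 0.018; discount at r = 0.12.
D_1 = 0.3002
D_2 = 0.3918
D_3 = 0.5114
D_4 = 0.6675
D_5 = 0.7219
D_6 = 0.7809
TV_6 = 0.7949/(0.12−0.018) = 7.7932
P₀ = Σ Dₜ/(1+r)ᵗ + TV_6/(1+r)^6 = 6.1221

$6.12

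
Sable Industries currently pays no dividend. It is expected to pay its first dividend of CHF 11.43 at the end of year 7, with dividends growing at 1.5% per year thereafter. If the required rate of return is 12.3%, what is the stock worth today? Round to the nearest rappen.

Deferred-dividend DDM. At t=6 the remaining stream is a growing perpetuity with first payment D_7 = 11.43.
V_6 = D_7/(r−g) = 11.43/(0.123−0.015) = 105.8333
P₀ = V_6/(1+r)^6 = 105.8333/(1+0.123)^6 = 52.7648

CHF 52.76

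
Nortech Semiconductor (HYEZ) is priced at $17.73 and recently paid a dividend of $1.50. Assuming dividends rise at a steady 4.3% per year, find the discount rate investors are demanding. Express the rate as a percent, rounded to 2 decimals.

13.12%

Rearranging the constant-growth DDM: r = D₁/P₀ + g.
D₁ = 1.50 × (1 + 0.043) = 1.5645.
r = 1.5645 / 17.73 + 0.043 = 0.08824 + 0.043 = 0.13124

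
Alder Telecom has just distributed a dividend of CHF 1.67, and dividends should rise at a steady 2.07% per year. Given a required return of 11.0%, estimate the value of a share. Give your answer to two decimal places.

Gordon growth model: P₀ = D₁/(r − g). D₁ = 1.67 × (1 + 0.0207) = 1.7046.
P₀ = 1.7046 / (0.11 − 0.0207) = 1.7046 / 0.0893 = 19.0881

CHF 19.09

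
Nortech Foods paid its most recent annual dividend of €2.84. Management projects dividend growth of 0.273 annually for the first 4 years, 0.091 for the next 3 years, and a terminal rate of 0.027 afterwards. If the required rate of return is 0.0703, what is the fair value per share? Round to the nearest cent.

€178.35

Three-stage DDM. Project D₁…D_7; terminal Gordon value at t=7 with g = 0.027; discount at r = 0.0703.
D_1 = 3.6153
D_2 = 4.6023
D_3 = 5.8587
D_4 = 7.4582
D_5 = 8.1369
D_6 = 8.8773
D_7 = 9.6851
TV_7 = 9.9466/(0.0703−0.027) = 229.7147
P₀ = Σ Dₜ/(1+r)ᵗ + TV_7/(1+r)^7 = 178.3499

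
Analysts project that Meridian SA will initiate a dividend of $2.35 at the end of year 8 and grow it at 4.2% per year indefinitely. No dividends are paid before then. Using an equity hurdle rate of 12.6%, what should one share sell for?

$12.19

Deferred-dividend DDM. At t=7 the remaining stream is a growing perpetuity with first payment D_8 = 2.35.
V_7 = D_8/(r−g) = 2.35/(0.126−0.042) = 27.9762
P₀ = V_7/(1+r)^7 = 27.9762/(1+0.126)^7 = 12.1905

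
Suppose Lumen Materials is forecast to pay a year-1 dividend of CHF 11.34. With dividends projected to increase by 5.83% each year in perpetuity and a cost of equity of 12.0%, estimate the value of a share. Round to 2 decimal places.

CHF 183.79

Gordon growth model: P₀ = D₁/(r − g), with D₁ = 11.34 given directly.
P₀ = 11.3400 / (0.12 − 0.0583) = 11.3400 / 0.0617 = 183.7925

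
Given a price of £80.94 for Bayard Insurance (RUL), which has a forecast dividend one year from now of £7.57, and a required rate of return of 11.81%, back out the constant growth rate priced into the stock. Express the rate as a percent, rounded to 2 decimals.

2.46%

From P₀ = D₁/(r − g), the implied growth is g = r − D₁/P₀.
g = 0.1181 − 7.57/80.94 = 0.1181 − 0.09353 = 0.02457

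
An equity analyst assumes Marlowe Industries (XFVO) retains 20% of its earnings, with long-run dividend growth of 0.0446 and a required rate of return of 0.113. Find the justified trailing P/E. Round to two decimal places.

Payout ratio b = 1 − 0.20 = 0.80.
Justified trailing P/E = b(1+g)/(r−g) = 0.80×(1+0.0446)/(0.113−0.0446) = 12.2175

12.22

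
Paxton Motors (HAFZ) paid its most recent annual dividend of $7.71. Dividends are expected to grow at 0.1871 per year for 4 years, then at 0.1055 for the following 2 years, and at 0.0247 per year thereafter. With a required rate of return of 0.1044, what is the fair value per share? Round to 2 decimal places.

$190.26

Three-stage DDM. Project D₁…D_6; terminal Gordon value at t=6 with g = 0.0247; discount at r = 0.1044.
D_1 = 9.1525
D_2 = 10.8650
D_3 = 12.8978
D_4 = 15.3110
D_5 = 16.9263
D_6 = 18.7120
TV_6 = 19.1742/(0.1044−0.0247) = 240.5800
P₀ = Σ Dₜ/(1+r)ᵗ + TV_6/(1+r)^6 = 190.2639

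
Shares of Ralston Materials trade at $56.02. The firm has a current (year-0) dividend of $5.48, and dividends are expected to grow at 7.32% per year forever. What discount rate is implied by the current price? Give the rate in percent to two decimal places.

Rearranging the constant-growth DDM: r = D₁/P₀ + g.
D₁ = 5.48 × (1 + 0.0732) = 5.8811.
r = 5.8811 / 56.02 + 0.0732 = 0.10498 + 0.0732 = 0.17818

17.82%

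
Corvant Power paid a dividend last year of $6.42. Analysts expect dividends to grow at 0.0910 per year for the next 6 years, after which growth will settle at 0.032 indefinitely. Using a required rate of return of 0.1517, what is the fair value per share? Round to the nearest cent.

$72.00

Two-stage DDM. Project D₁…D_6 at 0.091, terminal growth 0.032, discount at r = 0.1517.
D_1 = 7.0042
D_2 = 7.6416
D_3 = 8.3370
D_4 = 9.0957
D_5 = 9.9234
D_6 = 10.8264
Terminal value at t=6: TV = D_7/(r−g) = 11.1728/(0.1517−0.032) = 93.3403
P₀ = 7.0042/(1+0.1517)^1 + 7.6416/(1+0.1517)^2 + 8.3370/(1+0.1517)^3 + 9.0957/(1+0.1517)^4 + 9.9234/(1+0.1517)^5 + 10.8264/(1+0.1517)^6 + 93.3403/(1+0.1517)^6 = 72.0041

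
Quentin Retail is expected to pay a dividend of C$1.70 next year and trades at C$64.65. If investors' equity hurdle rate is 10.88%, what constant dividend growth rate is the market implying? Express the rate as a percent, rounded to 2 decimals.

8.25%

From P₀ = D₁/(r − g), the implied growth is g = r − D₁/P₀.
g = 0.1088 − 1.70/64.65 = 0.1088 − 0.02630 = 0.08250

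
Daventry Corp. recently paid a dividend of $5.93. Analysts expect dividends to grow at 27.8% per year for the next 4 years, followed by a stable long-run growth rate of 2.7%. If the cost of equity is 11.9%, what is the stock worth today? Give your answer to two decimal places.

Two-stage DDM. Project D₁…D_4 at 0.278, terminal growth 0.027, discount at r = 0.119.
D_1 = 7.5785
D_2 = 9.6854
D_3 = 12.3779
D_4 = 15.8190
Terminal value at t=4: TV = D_5/(r−g) = 16.2461/(0.119−0.027) = 176.5878
P₀ = 7.5785/(1+0.119)^1 + 9.6854/(1+0.119)^2 + 12.3779/(1+0.119)^3 + 15.8190/(1+0.119)^4 + 176.5878/(1+0.119)^4 = 146.0572

$146.06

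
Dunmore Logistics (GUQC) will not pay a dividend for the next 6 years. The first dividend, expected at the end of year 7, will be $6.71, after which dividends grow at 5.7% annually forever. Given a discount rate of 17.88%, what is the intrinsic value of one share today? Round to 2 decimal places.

Deferred-dividend DDM. At t=6 the remaining stream is a growing perpetuity with first payment D_7 = 6.71.
V_6 = D_7/(r−g) = 6.71/(0.1788−0.057) = 55.0903
P₀ = V_6/(1+r)^6 = 55.0903/(1+0.1788)^6 = 20.5322

$20.53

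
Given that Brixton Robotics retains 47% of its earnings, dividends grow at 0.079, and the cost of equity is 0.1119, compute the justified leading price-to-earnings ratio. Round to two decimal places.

Payout ratio b = 1 − 0.47 = 0.53.
Justified leading P/E = b/(r−g) = 0.53/(0.1119−0.079) = 16.1094

16.11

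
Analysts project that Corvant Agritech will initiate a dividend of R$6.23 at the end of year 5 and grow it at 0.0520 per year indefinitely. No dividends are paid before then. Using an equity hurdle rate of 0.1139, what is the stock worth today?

Deferred-dividend DDM. At t=4 the remaining stream is a growing perpetuity with first payment D_5 = 6.23.
V_4 = D_5/(r−g) = 6.23/(0.1139−0.052) = 100.6462
P₀ = V_4/(1+r)^4 = 100.6462/(1+0.1139)^4 = 65.3751

R$65.38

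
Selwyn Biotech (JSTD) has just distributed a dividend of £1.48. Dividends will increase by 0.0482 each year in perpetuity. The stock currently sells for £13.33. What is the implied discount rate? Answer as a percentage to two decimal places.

16.46%

Rearranging the constant-growth DDM: r = D₁/P₀ + g.
D₁ = 1.48 × (1 + 0.0482) = 1.5513.
r = 1.5513 / 13.33 + 0.0482 = 0.11638 + 0.0482 = 0.16458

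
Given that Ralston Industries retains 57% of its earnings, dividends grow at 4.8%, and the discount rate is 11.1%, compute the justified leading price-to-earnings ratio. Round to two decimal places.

6.83

Payout ratio b = 1 − 0.57 = 0.43.
Justified leading P/E = b/(r−g) = 0.43/(0.111−0.048) = 6.8254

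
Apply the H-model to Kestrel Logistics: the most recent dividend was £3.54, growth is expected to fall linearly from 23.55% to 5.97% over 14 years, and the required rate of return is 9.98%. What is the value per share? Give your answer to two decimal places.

H-model: P₀ = D₀[(1+g_L) + H(g_S−g_L)]/(r−g_L), with H = 14/2 = 7.
P₀ = 3.54 × [(1+0.0597) + 7×(0.2355−0.0597)] / (0.0998−0.0597)
   = 3.54 × 2.2903 / 0.0401 = 202.1861

£202.19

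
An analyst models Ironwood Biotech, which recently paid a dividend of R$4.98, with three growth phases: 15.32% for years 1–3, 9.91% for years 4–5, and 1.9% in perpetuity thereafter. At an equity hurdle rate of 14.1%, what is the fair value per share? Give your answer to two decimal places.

R$64.83

Three-stage DDM. Project D₁…D_5; terminal Gordon value at t=5 with g = 0.019; discount at r = 0.141.
D_1 = 5.7429
D_2 = 6.6228
D_3 = 7.6374
D_4 = 8.3942
D_5 = 9.2261
TV_5 = 9.4014/(0.141−0.019) = 77.0605
P₀ = Σ Dₜ/(1+r)ᵗ + TV_5/(1+r)^5 = 64.8330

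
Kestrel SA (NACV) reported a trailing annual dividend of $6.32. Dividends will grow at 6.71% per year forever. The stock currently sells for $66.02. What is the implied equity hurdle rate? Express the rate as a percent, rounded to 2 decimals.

Rearranging the constant-growth DDM: r = D₁/P₀ + g.
D₁ = 6.32 × (1 + 0.0671) = 6.7441.
r = 6.7441 / 66.02 + 0.0671 = 0.10215 + 0.0671 = 0.16925

16.93%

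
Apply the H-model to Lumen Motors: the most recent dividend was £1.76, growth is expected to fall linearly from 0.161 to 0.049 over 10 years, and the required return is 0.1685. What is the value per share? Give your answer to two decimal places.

£23.70

H-model: P₀ = D₀[(1+g_L) + H(g_S−g_L)]/(r−g_L), with H = 10/2 = 5.
P₀ = 1.76 × [(1+0.049) + 5×(0.161−0.049)] / (0.1685−0.049)
   = 1.76 × 1.6090 / 0.1195 = 23.6974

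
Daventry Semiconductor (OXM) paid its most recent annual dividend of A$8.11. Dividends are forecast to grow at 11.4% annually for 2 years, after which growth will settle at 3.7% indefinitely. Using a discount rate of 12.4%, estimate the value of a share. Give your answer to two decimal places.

Two-stage DDM. Project D₁…D_2 at 0.114, terminal growth 0.037, discount at r = 0.124.
D_1 = 9.0345
D_2 = 10.0645
Terminal value at t=2: TV = D_3/(r−g) = 10.4369/(0.124−0.037) = 119.9639
P₀ = 9.0345/(1+0.124)^1 + 10.0645/(1+0.124)^2 + 119.9639/(1+0.124)^2 = 110.9592

A$110.96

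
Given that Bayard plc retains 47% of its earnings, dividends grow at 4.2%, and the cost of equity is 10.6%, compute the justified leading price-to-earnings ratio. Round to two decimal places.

Payout ratio b = 1 − 0.47 = 0.53.
Justified leading P/E = b/(r−g) = 0.53/(0.106−0.042) = 8.2812

8.28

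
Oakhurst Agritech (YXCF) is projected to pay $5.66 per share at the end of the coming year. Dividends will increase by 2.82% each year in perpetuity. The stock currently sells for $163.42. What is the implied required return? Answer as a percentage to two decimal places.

6.28%

Rearranging the constant-growth DDM: r = D₁/P₀ + g.
r = 5.6600 / 163.42 + 0.0282 = 0.03463 + 0.0282 = 0.06283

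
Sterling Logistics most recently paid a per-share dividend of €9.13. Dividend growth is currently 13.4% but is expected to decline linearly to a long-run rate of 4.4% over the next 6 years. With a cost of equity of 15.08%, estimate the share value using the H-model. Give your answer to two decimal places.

H-model: P₀ = D₀[(1+g_L) + H(g_S−g_L)]/(r−g_L), with H = 6/2 = 3.
P₀ = 9.13 × [(1+0.044) + 3×(0.134−0.044)] / (0.1508−0.044)
   = 9.13 × 1.3140 / 0.1068 = 112.3298

€112.33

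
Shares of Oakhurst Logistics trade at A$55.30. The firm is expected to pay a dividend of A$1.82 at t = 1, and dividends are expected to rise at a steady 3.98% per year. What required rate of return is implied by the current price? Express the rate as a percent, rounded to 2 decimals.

Rearranging the constant-growth DDM: r = D₁/P₀ + g.
r = 1.8200 / 55.30 + 0.0398 = 0.03291 + 0.0398 = 0.07271

7.27%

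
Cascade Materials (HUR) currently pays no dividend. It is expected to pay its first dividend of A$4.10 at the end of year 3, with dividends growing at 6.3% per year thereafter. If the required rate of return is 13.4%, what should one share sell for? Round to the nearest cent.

Deferred-dividend DDM. At t=2 the remaining stream is a growing perpetuity with first payment D_3 = 4.10.
V_2 = D_3/(r−g) = 4.10/(0.134−0.063) = 57.7465
P₀ = V_2/(1+r)^2 = 57.7465/(1+0.134)^2 = 44.9055

A$44.91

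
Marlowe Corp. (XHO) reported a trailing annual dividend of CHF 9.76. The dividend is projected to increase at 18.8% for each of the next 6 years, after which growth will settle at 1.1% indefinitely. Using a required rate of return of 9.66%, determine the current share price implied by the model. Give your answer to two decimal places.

Two-stage DDM. Project D₁…D_6 at 0.188, terminal growth 0.011, discount at r = 0.0966.
D_1 = 11.5949
D_2 = 13.7747
D_3 = 16.3644
D_4 = 19.4409
D_5 = 23.0957
D_6 = 27.4377
Terminal value at t=6: TV = D_7/(r−g) = 27.7396/(0.0966−0.011) = 324.0603
P₀ = 11.5949/(1+0.0966)^1 + 13.7747/(1+0.0966)^2 + 16.3644/(1+0.0966)^3 + 19.4409/(1+0.0966)^4 + 23.0957/(1+0.0966)^5 + 27.4377/(1+0.0966)^6 + 324.0603/(1+0.0966)^6 = 264.5772

CHF 264.58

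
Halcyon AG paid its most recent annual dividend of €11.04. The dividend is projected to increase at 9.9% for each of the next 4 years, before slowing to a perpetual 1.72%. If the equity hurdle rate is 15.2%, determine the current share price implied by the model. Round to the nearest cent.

€108.31

Two-stage DDM. Project D₁…D_4 at 0.099, terminal growth 0.0172, discount at r = 0.152.
D_1 = 12.1330
D_2 = 13.3341
D_3 = 14.6542
D_4 = 16.1050
Terminal value at t=4: TV = D_5/(r−g) = 16.3820/(0.152−0.0172) = 121.5280
P₀ = 12.1330/(1+0.152)^1 + 13.3341/(1+0.152)^2 + 14.6542/(1+0.152)^3 + 16.1050/(1+0.152)^4 + 121.5280/(1+0.152)^4 = 108.3119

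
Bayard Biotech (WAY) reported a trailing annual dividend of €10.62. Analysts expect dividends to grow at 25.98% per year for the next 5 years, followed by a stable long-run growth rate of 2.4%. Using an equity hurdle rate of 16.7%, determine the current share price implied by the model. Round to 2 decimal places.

€178.68

Two-stage DDM. Project D₁…D_5 at 0.2598, terminal growth 0.024, discount at r = 0.167.
D_1 = 13.3791
D_2 = 16.8550
D_3 = 21.2339
D_4 = 26.7504
D_5 = 33.7002
Terminal value at t=5: TV = D_6/(r−g) = 34.5090/(0.167−0.024) = 241.3217
P₀ = 13.3791/(1+0.167)^1 + 16.8550/(1+0.167)^2 + 21.2339/(1+0.167)^3 + 26.7504/(1+0.167)^4 + 33.7002/(1+0.167)^5 + 241.3217/(1+0.167)^5 = 178.6850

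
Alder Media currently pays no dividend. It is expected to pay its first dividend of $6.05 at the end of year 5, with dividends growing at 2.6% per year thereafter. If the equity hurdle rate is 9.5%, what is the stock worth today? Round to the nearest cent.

$60.99

Deferred-dividend DDM. At t=4 the remaining stream is a growing perpetuity with first payment D_5 = 6.05.
V_4 = D_5/(r−g) = 6.05/(0.095−0.026) = 87.6812
P₀ = V_4/(1+r)^4 = 87.6812/(1+0.095)^4 = 60.9888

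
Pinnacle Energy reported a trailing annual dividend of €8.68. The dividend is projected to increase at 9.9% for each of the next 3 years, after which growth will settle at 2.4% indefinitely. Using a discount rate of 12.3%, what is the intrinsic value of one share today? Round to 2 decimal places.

Two-stage DDM. Project D₁…D_3 at 0.099, terminal growth 0.024, discount at r = 0.123.
D_1 = 9.5393
D_2 = 10.4837
D_3 = 11.5216
Terminal value at t=3: TV = D_4/(r−g) = 11.7981/(0.123−0.024) = 119.1729
P₀ = 9.5393/(1+0.123)^1 + 10.4837/(1+0.123)^2 + 11.5216/(1+0.123)^3 + 119.1729/(1+0.123)^3 = 109.0897

€109.09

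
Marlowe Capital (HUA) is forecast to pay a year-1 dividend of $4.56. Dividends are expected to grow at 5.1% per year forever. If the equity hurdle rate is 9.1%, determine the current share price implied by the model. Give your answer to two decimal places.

Gordon growth model: P₀ = D₁/(r − g), with D₁ = 4.56 given directly.
P₀ = 4.5600 / (0.091 − 0.051) = 4.5600 / 0.04 = 114.0000

$114.00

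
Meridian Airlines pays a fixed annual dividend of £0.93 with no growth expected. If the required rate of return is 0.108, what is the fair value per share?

£8.61

Zero-growth DDM (perpetuity): P₀ = D/r = 0.93 / 0.108 = 8.6111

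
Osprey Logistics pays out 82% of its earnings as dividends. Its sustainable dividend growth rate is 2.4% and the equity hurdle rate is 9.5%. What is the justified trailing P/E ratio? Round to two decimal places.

11.83

Justified trailing P/E = b(1+g)/(r−g) = 0.82×(1+0.024)/(0.095−0.024) = 11.8265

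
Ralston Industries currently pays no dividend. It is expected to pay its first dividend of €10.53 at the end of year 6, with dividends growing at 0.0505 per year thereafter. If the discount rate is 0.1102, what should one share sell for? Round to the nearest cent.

Deferred-dividend DDM. At t=5 the remaining stream is a growing perpetuity with first payment D_6 = 10.53.
V_5 = D_6/(r−g) = 10.53/(0.1102−0.0505) = 176.3819
P₀ = V_5/(1+r)^5 = 176.3819/(1+0.1102)^5 = 104.5798

€104.58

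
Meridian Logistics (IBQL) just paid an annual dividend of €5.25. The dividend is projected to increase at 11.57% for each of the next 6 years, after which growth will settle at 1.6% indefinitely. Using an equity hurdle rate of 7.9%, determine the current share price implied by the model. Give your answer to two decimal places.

Two-stage DDM. Project D₁…D_6 at 0.1157, terminal growth 0.016, discount at r = 0.079.
D_1 = 5.8574
D_2 = 6.5351
D_3 = 7.2912
D_4 = 8.1348
D_5 = 9.0760
D_6 = 10.1261
Terminal value at t=6: TV = D_7/(r−g) = 10.2882/(0.079−0.016) = 163.3041
P₀ = 5.8574/(1+0.079)^1 + 6.5351/(1+0.079)^2 + 7.2912/(1+0.079)^3 + 8.1348/(1+0.079)^4 + 9.0760/(1+0.079)^5 + 10.1261/(1+0.079)^6 + 163.3041/(1+0.079)^6 = 138.9527

€138.95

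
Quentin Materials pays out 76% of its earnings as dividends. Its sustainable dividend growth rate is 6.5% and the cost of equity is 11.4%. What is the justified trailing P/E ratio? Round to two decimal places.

Justified trailing P/E = b(1+g)/(r−g) = 0.76×(1+0.065)/(0.114−0.065) = 16.5184

16.52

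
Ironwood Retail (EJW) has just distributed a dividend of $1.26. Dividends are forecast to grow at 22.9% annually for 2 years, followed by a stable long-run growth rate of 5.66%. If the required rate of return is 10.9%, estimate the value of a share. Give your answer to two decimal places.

Two-stage DDM. Project D₁…D_2 at 0.229, terminal growth 0.0566, discount at r = 0.109.
D_1 = 1.5485
D_2 = 1.9032
Terminal value at t=2: TV = D_3/(r−g) = 2.0109/(0.109−0.0566) = 38.3755
P₀ = 1.5485/(1+0.109)^1 + 1.9032/(1+0.109)^2 + 38.3755/(1+0.109)^2 = 34.1464

$34.15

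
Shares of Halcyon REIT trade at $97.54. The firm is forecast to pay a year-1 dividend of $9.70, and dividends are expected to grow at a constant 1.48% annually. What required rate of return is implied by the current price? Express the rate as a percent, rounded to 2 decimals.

11.42%

Rearranging the constant-growth DDM: r = D₁/P₀ + g.
r = 9.7000 / 97.54 + 0.0148 = 0.09945 + 0.0148 = 0.11425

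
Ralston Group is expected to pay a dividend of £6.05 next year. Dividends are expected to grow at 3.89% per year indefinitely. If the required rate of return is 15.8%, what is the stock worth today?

Gordon growth model: P₀ = D₁/(r − g), with D₁ = 6.05 given directly.
P₀ = 6.0500 / (0.158 − 0.0389) = 6.0500 / 0.1191 = 50.7976

£50.80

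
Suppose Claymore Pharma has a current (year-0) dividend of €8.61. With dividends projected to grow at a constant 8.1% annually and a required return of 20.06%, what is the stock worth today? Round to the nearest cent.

Gordon growth model: P₀ = D₁/(r − g). D₁ = 8.61 × (1 + 0.081) = 9.3074.
P₀ = 9.3074 / (0.2006 − 0.081) = 9.3074 / 0.1196 = 77.8212

€77.82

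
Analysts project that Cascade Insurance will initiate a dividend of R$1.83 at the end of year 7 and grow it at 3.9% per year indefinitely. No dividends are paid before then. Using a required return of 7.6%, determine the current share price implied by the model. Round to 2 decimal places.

R$31.87

Deferred-dividend DDM. At t=6 the remaining stream is a growing perpetuity with first payment D_7 = 1.83.
V_6 = D_7/(r−g) = 1.83/(0.076−0.039) = 49.4595
P₀ = V_6/(1+r)^6 = 49.4595/(1+0.076)^6 = 31.8695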